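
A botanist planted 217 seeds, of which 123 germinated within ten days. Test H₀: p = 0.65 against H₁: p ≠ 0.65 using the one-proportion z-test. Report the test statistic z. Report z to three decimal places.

z = -2.569

p̂ = 123/217 = 0.56682.
SE₀ = √(0.65·0.35/217) = 0.032379.
Test statistic: z = -0.08318/0.032379 = -2.569.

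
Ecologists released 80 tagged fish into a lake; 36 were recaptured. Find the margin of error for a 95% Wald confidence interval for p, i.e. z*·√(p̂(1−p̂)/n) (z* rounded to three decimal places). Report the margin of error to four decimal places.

ME = 0.1090

With x = 36 successes in n = 80, p̂ = 0.45000.
SE(p̂) = √(0.45000·0.55000/80) = 0.055621.
z* = 1.960 at the 95% level.
ME = 1.960·0.055621 = 0.1090.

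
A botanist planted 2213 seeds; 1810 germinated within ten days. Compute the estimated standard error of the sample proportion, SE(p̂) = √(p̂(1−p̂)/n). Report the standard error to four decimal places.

The sample proportion is 1810/2213 = 0.81789.
p̂(1−p̂) = 0.148946.
SE = √(0.148946/2213) = √0.000067305 = 0.0082.

SE = 0.0082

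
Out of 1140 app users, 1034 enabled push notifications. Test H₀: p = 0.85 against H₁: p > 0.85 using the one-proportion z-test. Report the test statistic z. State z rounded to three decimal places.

z = 5.391

Sample proportion p̂ = 1034/1140 = 0.90702.
Under H₀, SE = √(p₀(1−p₀)/n) = √(0.85·0.15/1140) = √0.000111842 = 0.010576.
z = (0.90702 − 0.85)/0.010576 = 0.05702/0.010576 = 5.391.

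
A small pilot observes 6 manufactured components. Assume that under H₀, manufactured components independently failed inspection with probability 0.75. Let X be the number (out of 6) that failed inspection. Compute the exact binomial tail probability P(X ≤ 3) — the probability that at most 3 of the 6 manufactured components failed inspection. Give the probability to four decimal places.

X is binomial with n = 6 and p = 0.75.
P(X ≤ 3) = C(6,0)·0.75^0·0.25^6 + C(6,1)·0.75^1·0.25^5 + C(6,2)·0.75^2·0.25^4 + C(6,3)·0.75^3·0.25^3.
= 0.000244 + 0.004395 + 0.032959 + 0.131836 = 0.1694.

P = 0.1694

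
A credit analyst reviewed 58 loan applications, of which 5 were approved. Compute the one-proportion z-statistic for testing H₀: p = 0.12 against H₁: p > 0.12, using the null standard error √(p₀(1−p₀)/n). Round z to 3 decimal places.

z = -0.792

p̂ = 5/58 = 0.08621.
Null standard error: √(0.12·0.88/58) = √0.001820690 = 0.042670.
z = (0.08621 − 0.12)/0.042670 = -0.03379/0.042670 = -0.792.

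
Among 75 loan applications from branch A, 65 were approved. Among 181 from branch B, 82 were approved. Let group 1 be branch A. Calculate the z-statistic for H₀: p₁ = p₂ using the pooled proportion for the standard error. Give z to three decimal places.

z = 6.092

Sample proportions: p̂₁ = 65/75 = 0.86667 and p̂₂ = 82/181 = 0.45304.
Pooling: p̂ = 147/256 = 0.57422.
Pooled SE = √[0.2444916·0.01885820] ≈ 0.067902.
z = (p̂₁ − p̂₂)/SE = (0.86667 − 0.45304)/0.067902 = 0.41363/0.067902 = 6.092.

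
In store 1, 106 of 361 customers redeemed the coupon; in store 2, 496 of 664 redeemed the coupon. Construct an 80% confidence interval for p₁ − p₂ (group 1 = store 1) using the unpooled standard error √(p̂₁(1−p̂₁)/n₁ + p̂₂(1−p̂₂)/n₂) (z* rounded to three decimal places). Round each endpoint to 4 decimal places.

p̂₁ = 106/361 = 0.29363, p̂₂ = 496/664 = 0.74699; p̂₁ − p̂₂ = -0.45336.
Unpooled SE = √(p̂₁(1−p̂₁)/n₁ + p̂₂(1−p̂₂)/n₂) = √(0.000574546 + 0.000284634) = 0.029312.
The 80% critical value is z* = 1.282. Margin = 1.282·0.029312 = 0.03758.
So the interval runs from -0.4909 to -0.4158.

(-0.4909, -0.4158)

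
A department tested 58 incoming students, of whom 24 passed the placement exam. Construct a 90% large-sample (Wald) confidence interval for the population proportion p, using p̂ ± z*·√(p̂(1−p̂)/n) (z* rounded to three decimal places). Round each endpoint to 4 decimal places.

(0.3074, 0.5202)

p̂ = 24/58 = 0.41379.
SE = √(p̂(1−p̂)/n) = √(0.242568/58) = 0.064670.
For 90% confidence, z* = 1.645.
Margin = 1.645·0.064670 = 0.10638.
CI: 0.41379 ± 0.10638 = (0.3074, 0.5202).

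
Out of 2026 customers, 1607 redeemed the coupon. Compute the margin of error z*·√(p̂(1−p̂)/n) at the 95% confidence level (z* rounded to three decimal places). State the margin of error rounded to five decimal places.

p̂ = 1607/2026 = 0.79319.
SE(p̂) = √(0.79319·0.20681/2026) = 0.008998.
z* = 1.960 at the 95% level.
Margin of error = z*·SE = 1.960 × 0.008998 = 0.01764.

ME = 0.01764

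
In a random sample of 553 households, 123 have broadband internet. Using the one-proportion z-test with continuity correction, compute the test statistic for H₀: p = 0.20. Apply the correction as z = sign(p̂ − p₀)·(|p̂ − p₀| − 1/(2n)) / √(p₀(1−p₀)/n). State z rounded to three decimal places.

With x = 123 successes in n = 553, p̂ = 0.22242. p̂ − p₀ = 0.022423.
Continuity correction 1/(2n) = 1/1106 = 0.000904.
Corrected numerator: |0.022423| − 0.000904 = 0.021519.
SE₀ = √(0.20·0.80/553) = 0.017010.
z = (+)0.021519/0.017010 = 1.265.

z = 1.265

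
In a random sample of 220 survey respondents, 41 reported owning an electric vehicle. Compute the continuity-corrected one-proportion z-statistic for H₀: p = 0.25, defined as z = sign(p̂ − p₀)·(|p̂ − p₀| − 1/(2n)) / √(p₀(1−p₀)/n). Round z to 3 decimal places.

With x = 41 successes in n = 220, p̂ = 0.18636. p̂ − p₀ = -0.063636.
Continuity correction 1/(2n) = 1/440 = 0.002273.
Corrected numerator: |-0.063636| − 0.002273 = 0.061363.
SE₀ = √(0.25·0.75/220) = 0.029194.
z = −0.061363/0.029194 = -2.102.

z = -2.102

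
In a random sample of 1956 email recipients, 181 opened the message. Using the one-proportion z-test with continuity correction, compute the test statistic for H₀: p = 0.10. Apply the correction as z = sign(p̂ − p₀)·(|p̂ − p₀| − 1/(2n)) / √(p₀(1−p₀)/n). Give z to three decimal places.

z = -1.063

The sample proportion is 181/1956 = 0.09254. p̂ − p₀ = -0.007464.
Continuity correction 1/(2n) = 1/3912 = 0.000256.
Corrected numerator: |-0.007464| − 0.000256 = 0.007208.
SE₀ = √(0.10·0.90/1956) = 0.006783.
z = −0.007208/0.006783 = -1.063.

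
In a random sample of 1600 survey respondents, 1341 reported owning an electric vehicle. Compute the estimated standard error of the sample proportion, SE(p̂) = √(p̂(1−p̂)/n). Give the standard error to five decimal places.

The sample proportion is 1341/1600 = 0.83813.
p̂(1−p̂) = 0.135668.
Dividing by n and taking the root: √0.000084793 = 0.00921.

SE = 0.00921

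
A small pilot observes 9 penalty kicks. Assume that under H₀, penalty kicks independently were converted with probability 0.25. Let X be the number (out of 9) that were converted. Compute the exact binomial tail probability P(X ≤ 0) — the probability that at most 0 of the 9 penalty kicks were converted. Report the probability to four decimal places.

X is binomial with n = 9 and p = 0.25.
P(X ≤ 0) = C(9,0)·0.25^0·0.75^9.
= 0.075085 = 0.0751.

P = 0.0751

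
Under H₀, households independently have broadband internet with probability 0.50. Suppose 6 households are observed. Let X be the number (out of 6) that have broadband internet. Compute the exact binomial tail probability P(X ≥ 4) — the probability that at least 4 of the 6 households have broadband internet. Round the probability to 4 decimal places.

X is binomial with n = 6 and p = 0.50.
P(X ≥ 4) = C(6,4)·0.50^4·0.50^2 + C(6,5)·0.50^5·0.50^1 + C(6,6)·0.50^6·0.50^0.
= 0.234375 + 0.093750 + 0.015625 = 0.3438.

P = 0.3438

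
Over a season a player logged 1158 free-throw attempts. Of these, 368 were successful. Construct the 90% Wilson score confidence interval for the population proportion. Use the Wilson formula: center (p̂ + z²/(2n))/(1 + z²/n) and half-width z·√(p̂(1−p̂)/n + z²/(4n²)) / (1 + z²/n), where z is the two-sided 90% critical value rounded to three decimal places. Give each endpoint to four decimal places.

(0.2957, 0.3407)

Here p̂ = 368/1158 = 0.31779 and z = 1.645 (z² = 2.706025).
Denominator 1 + z²/n = 1 + 2.706025/1158 = 1.002337.
Center = (0.31779 + 0.001168)/1.002337 = 0.31821.
Radicand: p̂(1−p̂)/n + z²/(4n²) = 0.000187219 + 0.000000504 = 0.000187723.
Half-width = 1.645·√0.000187723/1.002337 = 0.02249.
CI: 0.31821 ± 0.02249 = (0.2957, 0.3407).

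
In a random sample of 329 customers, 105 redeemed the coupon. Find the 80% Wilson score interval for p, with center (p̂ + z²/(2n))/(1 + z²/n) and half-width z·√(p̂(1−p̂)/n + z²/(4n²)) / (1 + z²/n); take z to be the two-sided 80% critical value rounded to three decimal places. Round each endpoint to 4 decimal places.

Here p̂ = 105/329 = 0.31915 and z = 1.282 (z² = 1.643524).
1 + z²/n = 1.004996.
Adjusted center: (0.31915 + z²/(2n))/1.004996 = 0.32005.
Radicand: p̂(1−p̂)/n + z²/(4n²) = 0.000660465 + 0.000003796 = 0.000664261.
Half-width = 1.282·√0.000664261/1.004996 = 0.03288.
CI: 0.32005 ± 0.03288 = (0.2872, 0.3529).

(0.2872, 0.3529)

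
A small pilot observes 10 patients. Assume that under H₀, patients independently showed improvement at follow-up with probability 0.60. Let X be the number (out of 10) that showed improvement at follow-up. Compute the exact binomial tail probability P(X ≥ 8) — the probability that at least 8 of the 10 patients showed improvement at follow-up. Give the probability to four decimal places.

P = 0.1673

X is binomial with n = 10 and p = 0.60.
P(X ≥ 8) = C(10,8)·0.60^8·0.40^2 + C(10,9)·0.60^9·0.40^1 + C(10,10)·0.60^10·0.40^0.
= 0.120932 + 0.040311 + 0.006047 = 0.1673.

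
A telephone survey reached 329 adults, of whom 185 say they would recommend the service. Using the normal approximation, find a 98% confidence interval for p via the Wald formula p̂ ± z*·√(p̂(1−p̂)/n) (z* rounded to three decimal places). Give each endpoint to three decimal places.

(0.499, 0.626)

With x = 185 successes in n = 329, p̂ = 0.56231.
Standard error of p̂: √(0.246117/329) = √0.000748077 = 0.027351.
The 98% critical value is z* = 2.326.
Margin = 2.326·0.027351 = 0.06362.
CI: 0.56231 ± 0.06362 = (0.499, 0.626).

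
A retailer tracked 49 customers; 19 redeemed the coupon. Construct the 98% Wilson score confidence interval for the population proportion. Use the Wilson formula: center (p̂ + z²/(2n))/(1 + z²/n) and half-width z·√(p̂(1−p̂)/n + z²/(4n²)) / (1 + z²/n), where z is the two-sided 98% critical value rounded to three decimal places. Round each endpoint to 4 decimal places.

Here p̂ = 19/49 = 0.38776 and z = 2.326 (z² = 5.410276).
Denominator 1 + z²/n = 1 + 5.410276/49 = 1.110414.
Center = (0.38776 + 0.055207)/1.110414 = 0.39892.
Radicand: p̂(1−p̂)/n + z²/(4n²) = 0.004844920 + 0.000563336 = 0.005408256.
Half-width = 2.326·√0.005408256/1.110414 = 0.15405.
Interval: 0.39892 ± 0.15405 → (0.2449, 0.5530).

(0.2449, 0.5530)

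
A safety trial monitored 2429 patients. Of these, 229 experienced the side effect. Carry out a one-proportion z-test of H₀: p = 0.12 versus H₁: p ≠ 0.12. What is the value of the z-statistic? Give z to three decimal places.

z = -3.901

With x = 229 successes in n = 2429, p̂ = 0.09428.
SE₀ = √(0.12·0.88/2429) = 0.006594.
z = (p̂ − p₀)/SE = (0.09428 − 0.12)/0.006594 = -3.901.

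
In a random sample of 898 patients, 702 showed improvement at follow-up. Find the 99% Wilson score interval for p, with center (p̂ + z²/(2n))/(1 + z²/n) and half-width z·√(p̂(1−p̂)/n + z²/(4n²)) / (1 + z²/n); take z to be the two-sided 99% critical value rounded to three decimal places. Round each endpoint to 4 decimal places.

p̂ = 702/898 = 0.78174; z = 2.576, so z² = 6.635776.
1 + z²/n = 1.007390.
Center = (0.78174 + 0.003695)/1.007390 = 0.77967.
Radicand: p̂(1−p̂)/n + z²/(4n²) = 0.000190005 + 0.000002057 = 0.000192062.
Half-width = z·√(radicand)/denom = 2.576·0.013859/1.007390 = 0.03544.
CI: 0.77967 ± 0.03544 = (0.7442, 0.8151).

(0.7442, 0.8151)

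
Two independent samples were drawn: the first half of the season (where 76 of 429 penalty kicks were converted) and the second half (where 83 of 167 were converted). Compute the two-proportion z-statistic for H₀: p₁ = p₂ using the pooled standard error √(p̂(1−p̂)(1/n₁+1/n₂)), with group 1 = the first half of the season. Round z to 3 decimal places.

Sample proportions: p̂₁ = 76/429 = 0.17716 and p̂₂ = 83/167 = 0.49701.
Pooled p̂ = (76+83)/(429+167) = 159/596 = 0.26678.
SE = √[p̂(1−p̂)(1/n₁+1/n₂)] = √[0.26678·0.73322·(1/429+1/167)] ≈ 0.040339.
z = -0.31985/0.040339 = -7.929.

z = -7.929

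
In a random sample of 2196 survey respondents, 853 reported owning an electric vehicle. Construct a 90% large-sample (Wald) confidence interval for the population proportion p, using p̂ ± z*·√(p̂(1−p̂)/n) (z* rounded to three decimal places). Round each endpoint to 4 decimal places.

(0.3713, 0.4055)

The sample proportion is 853/2196 = 0.38843.
SE(p̂) = √(0.38843·0.61157/2196) = 0.010401.
The 90% critical value is z* = 1.645.
Margin of error: 1.645 × 0.010401 = 0.01711.
Interval: 0.38843 ± 0.01711 → (0.3713, 0.4055).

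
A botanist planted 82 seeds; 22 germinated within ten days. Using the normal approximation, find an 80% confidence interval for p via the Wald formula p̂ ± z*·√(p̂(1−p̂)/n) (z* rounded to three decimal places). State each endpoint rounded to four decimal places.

(0.2056, 0.3310)

The sample proportion is 22/82 = 0.26829.
SE(p̂) = √(0.26829·0.73171/82) = 0.048929.
For 80% confidence, z* = 1.282.
Margin = 1.282·0.048929 = 0.06273.
So the interval runs from 0.2056 to 0.3310.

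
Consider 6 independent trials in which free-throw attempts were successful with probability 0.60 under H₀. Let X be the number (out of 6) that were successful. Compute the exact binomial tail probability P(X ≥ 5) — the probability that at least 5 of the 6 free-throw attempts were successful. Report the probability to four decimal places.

P = 0.2333

X is binomial with n = 6 and p = 0.60.
P(X ≥ 5) = C(6,5)·0.60^5·0.40^1 + C(6,6)·0.60^6·0.40^0.
= 0.186624 + 0.046656 = 0.2333.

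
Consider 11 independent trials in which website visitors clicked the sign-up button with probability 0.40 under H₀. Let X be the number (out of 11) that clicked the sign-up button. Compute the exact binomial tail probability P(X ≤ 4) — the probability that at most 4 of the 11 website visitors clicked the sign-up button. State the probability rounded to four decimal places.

P = 0.5328

X is binomial with n = 11 and p = 0.40.
P(X ≤ 4) = Σ_{j=0}^{4} C(11,j)·0.40^j·0.60^{11−j}.
= 0.003628 + 0.026605 + 0.088684 + 0.177367 + 0.236490 = 0.5328.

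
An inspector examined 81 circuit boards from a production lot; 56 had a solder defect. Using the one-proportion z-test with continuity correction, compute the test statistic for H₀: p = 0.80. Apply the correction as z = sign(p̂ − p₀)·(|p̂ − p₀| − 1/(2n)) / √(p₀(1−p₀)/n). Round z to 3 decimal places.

p̂ = 56/81 = 0.69136. p̂ − p₀ = -0.108642.
1/(2n) = 0.006173.
Corrected numerator: |-0.108642| − 0.006173 = 0.102469.
Null standard error: √(0.80·0.20/81) = √0.001975309 = 0.044444.
z = −0.102469/0.044444 = -2.306.

z = -2.306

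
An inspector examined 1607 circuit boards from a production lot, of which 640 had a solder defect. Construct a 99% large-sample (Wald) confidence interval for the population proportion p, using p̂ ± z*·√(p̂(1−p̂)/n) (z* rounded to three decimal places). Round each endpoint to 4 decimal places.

With x = 640 successes in n = 1607, p̂ = 0.39826.
Standard error of p̂: √(0.239648/1607) = √0.000149128 = 0.012212.
z* = 2.576 at the 99% level.
Margin = 2.576·0.012212 = 0.03146.
Interval: 0.39826 ± 0.03146 → (0.3668, 0.4297).

(0.3668, 0.4297)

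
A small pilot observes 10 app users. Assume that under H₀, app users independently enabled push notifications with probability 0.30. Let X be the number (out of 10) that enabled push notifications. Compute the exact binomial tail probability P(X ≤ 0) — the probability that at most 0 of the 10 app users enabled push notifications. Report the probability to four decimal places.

P = 0.0282

X is binomial with n = 10 and p = 0.30.
P(X ≤ 0) = C(10,0)·0.30^0·0.70^10.
= 0.028248 = 0.0282.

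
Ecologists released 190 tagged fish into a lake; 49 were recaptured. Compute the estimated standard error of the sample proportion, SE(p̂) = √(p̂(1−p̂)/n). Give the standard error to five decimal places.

SE = 0.03174

The sample proportion is 49/190 = 0.25789.
p̂(1−p̂) = 0.191383.
SE = √(0.191383/190) = √0.001007279 = 0.03174.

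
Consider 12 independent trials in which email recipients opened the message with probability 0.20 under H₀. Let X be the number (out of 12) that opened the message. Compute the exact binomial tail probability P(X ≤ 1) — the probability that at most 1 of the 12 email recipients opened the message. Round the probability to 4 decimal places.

P = 0.2749

X is binomial with n = 12 and p = 0.20.
P(X ≤ 1) = C(12,0)·0.20^0·0.80^12 + C(12,1)·0.20^1·0.80^11.
= 0.068719 + 0.206158 = 0.2749.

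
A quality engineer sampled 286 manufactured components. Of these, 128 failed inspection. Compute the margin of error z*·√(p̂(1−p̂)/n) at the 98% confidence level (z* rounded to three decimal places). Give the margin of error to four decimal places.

ME = 0.0684

The sample proportion is 128/286 = 0.44755.
SE = √(p̂(1−p̂)/n) = √(0.247249/286) = 0.029403.
z* = 2.326 at the 98% level.
ME = 2.326·0.029403 = 0.0684.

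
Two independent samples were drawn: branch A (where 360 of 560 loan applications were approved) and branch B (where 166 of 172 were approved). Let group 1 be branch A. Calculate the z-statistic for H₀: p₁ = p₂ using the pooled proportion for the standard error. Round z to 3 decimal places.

z = -8.220

p̂₁ = 360/560 = 0.64286, p̂₂ = 166/172 = 0.96512.
Pooled p̂ = (360+166)/(560+172) = 526/732 = 0.71858.
SE = √[p̂(1−p̂)(1/n₁+1/n₂)] = √[0.71858·0.28142·(1/560+1/172)] ≈ 0.039202.
z = (p̂₁ − p̂₂)/SE = (0.64286 − 0.96512)/0.039202 = -0.32226/0.039202 = -8.220.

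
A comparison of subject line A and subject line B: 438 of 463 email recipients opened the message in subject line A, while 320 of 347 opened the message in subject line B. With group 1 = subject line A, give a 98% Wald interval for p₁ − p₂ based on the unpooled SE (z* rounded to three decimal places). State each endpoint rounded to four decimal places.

(-0.0176, 0.0652)

p̂₁ = 0.94600, p̂₂ = 0.92219, so the observed difference is 0.02381.
SE = √(0.000110324 + 0.000206788) = √0.000317112 = 0.017808.
z* = 2.326 at the 98% level. Margin of error = 0.04142.
CI: 0.02381 ± 0.04142 = (-0.0176, 0.0652).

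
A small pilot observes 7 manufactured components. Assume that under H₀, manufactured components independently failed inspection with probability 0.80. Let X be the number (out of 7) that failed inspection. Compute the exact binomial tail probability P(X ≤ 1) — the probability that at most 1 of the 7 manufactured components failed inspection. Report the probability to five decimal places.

P = 0.00037

X is binomial with n = 7 and p = 0.80.
P(X ≤ 1) = C(7,0)·0.80^0·0.20^7 + C(7,1)·0.80^1·0.20^6.
= 0.000013 + 0.000358 = 0.00037.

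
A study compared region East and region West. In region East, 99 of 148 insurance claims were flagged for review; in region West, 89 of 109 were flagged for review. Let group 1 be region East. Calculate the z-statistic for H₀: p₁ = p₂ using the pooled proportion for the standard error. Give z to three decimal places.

Sample proportions: p̂₁ = 99/148 = 0.66892 and p̂₂ = 89/109 = 0.81651.
Pooled p̂ = (99+89)/(148+109) = 188/257 = 0.73152.
Pooled SE = √[0.1963996·0.01593107] ≈ 0.055936.
z = (p̂₁ − p̂₂)/SE = (0.66892 − 0.81651)/0.055936 = -0.14759/0.055936 = -2.639.

z = -2.639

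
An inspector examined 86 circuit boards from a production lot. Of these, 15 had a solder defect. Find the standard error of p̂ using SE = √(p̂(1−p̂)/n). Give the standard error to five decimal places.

The sample proportion is 15/86 = 0.17442.
p̂(1−p̂) = 0.17442·0.82558 = 0.143998.
Dividing by n and taking the root: √0.001674395 = 0.04092.

SE = 0.04092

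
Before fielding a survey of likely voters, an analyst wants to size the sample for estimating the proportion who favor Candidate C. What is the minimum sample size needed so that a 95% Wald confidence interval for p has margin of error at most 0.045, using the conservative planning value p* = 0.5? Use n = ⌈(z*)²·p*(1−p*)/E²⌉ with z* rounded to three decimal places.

For 95% confidence, z* = 1.960.
p*(1−p*) = 0.50·0.50 = 0.2500.
Required n before rounding: 3.841600 × 0.2500 / 0.045² = 474.272.
Rounding up, n = 475.

n = 475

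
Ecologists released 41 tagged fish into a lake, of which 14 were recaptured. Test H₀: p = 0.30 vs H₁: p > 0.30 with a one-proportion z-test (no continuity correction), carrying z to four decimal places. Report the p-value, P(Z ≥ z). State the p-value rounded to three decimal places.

p-value = 0.281

The sample proportion is 14/41 = 0.34146.
Null standard error: √(0.30·0.70/41) = √0.005121951 = 0.071568.
Test statistic (full precision, shown to 4 dp): z = (14/41 − 0.30)/SE₀ ≈ 0.5794.
p-value = P(Z ≥ z) with z = 0.5794 → 0.281.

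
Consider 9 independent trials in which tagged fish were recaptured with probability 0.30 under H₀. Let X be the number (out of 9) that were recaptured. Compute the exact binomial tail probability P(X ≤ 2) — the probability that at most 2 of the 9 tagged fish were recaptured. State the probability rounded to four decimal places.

X ~ Binomial(n=9, p=0.30).
P(X ≤ 2) = C(9,0)·0.30^0·0.70^9 + C(9,1)·0.30^1·0.70^8 + C(9,2)·0.30^2·0.70^7.
= 0.040354 + 0.155650 + 0.266828 = 0.4628.

P = 0.4628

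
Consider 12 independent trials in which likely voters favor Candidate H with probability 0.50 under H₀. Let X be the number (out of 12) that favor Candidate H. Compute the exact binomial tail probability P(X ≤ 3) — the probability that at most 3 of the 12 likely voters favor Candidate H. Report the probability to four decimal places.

P = 0.0730

X ~ Binomial(n=12, p=0.50).
P(X ≤ 3) = C(12,0)·0.50^0·0.50^12 + C(12,1)·0.50^1·0.50^11 + C(12,2)·0.50^2·0.50^10 + C(12,3)·0.50^3·0.50^9.
= 0.000244 + 0.002930 + 0.016113 + 0.053711 = 0.0730.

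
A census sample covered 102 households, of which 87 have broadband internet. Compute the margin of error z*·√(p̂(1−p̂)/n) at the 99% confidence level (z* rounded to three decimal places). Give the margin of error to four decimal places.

ME = 0.0903

p̂ = 87/102 = 0.85294.
Standard error of p̂: √(0.125433/102) = √0.001229731 = 0.035068.
z* = 2.576 at the 99% level.
So ME = 0.0903.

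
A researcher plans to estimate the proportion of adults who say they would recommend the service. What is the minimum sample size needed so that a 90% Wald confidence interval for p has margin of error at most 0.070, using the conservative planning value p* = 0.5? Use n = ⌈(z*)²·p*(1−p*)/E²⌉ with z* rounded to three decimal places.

z* = 1.645 at the 90% level.
p*(1−p*) = 0.2500.
(z*)²·p*(1−p*)/E² = 2.706025·0.2500/0.004900 = 138.062.
⌈138.062⌉ = 139.

n = 139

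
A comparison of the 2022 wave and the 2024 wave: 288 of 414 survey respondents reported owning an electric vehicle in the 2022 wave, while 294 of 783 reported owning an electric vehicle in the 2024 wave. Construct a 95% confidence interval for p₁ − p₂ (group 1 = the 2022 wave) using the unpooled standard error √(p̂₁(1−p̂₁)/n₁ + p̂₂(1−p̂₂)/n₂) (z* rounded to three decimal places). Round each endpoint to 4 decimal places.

p̂₁ = 0.69565, p̂₂ = 0.37548, so the observed difference is 0.32017.
Unpooled SE = √(p̂₁(1−p̂₁)/n₁ + p̂₂(1−p̂₂)/n₂) = √(0.000511402 + 0.000299482) = 0.028476.
z* = 1.960 at the 95% level. Margin of error = 0.05581.
So the interval runs from 0.2644 to 0.3760.

(0.2644, 0.3760)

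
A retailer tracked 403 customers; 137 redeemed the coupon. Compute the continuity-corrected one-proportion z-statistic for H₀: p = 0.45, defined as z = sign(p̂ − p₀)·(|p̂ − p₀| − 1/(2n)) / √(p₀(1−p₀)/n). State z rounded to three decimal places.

z = -4.391

p̂ = 137/403 = 0.33995. p̂ − p₀ = -0.110050.
Continuity correction 1/(2n) = 1/806 = 0.001241.
Corrected numerator: |-0.110050| − 0.001241 = 0.108809.
SE₀ = √(0.45·0.55/403) = 0.024782.
z = (−)0.108809/0.024782 = -4.391.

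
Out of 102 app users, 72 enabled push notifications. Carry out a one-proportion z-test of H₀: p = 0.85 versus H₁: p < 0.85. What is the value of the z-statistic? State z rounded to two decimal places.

p̂ = 72/102 = 0.70588.
Null standard error: √(0.85·0.15/102) = √0.001250000 = 0.035355.
z = (0.70588 − 0.85)/0.035355 = -0.14412/0.035355 = -4.08.

z = -4.08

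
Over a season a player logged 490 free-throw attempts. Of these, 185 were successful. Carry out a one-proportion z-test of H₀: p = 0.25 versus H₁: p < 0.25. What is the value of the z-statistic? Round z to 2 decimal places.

The sample proportion is 185/490 = 0.37755.
SE₀ = √(0.25·0.75/490) = 0.019562.
z = (0.37755 − 0.25)/0.019562 = 0.12755/0.019562 = 6.52.

z = 6.52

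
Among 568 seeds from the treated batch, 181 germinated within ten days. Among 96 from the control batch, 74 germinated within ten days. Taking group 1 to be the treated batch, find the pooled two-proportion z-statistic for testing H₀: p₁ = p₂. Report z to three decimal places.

Sample proportions: p̂₁ = 181/568 = 0.31866 and p̂₂ = 74/96 = 0.77083.
Pooling: p̂ = 255/664 = 0.38404.
Pooled SE = √[0.2365524·0.01217723] ≈ 0.053671.
z = -0.45217/0.053671 = -8.425.

z = -8.425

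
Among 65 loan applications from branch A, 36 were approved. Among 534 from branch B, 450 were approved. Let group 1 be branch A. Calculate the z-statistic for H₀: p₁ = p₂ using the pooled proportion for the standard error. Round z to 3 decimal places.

Sample proportions: p̂₁ = 36/65 = 0.55385 and p̂₂ = 450/534 = 0.84270.
Pooling: p̂ = 486/599 = 0.81135.
SE = √[p̂(1−p̂)(1/n₁+1/n₂)] = √[0.81135·0.18865·(1/65+1/534)] ≈ 0.051394.
z = (p̂₁ − p̂₂)/SE = (0.55385 − 0.84270)/0.051394 = -0.28885/0.051394 = -5.620.

z = -5.620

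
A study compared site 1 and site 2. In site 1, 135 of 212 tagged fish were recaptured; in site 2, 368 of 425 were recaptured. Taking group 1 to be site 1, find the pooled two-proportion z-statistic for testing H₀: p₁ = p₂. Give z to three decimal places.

Sample proportions: p̂₁ = 135/212 = 0.63679 and p̂₂ = 368/425 = 0.86588.
Pooled p̂ = (135+368)/(212+425) = 503/637 = 0.78964.
SE = √[p̂(1−p̂)(1/n₁+1/n₂)] = √[0.78964·0.21036·(1/212+1/425)] ≈ 0.034269.
z = -0.22909/0.034269 = -6.685.

z = -6.685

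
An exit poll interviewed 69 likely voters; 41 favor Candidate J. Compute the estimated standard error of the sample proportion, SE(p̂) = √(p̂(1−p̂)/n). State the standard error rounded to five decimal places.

SE = 0.05911

The sample proportion is 41/69 = 0.59420.
p̂(1−p̂) = 0.59420·0.40580 = 0.241126.
SE = √(0.241126/69) = 0.05911.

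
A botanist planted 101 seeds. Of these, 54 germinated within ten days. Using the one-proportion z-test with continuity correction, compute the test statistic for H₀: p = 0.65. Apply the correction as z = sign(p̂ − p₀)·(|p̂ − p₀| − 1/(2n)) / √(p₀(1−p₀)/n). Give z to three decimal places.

z = -2.326

With x = 54 successes in n = 101, p̂ = 0.53465. p̂ − p₀ = -0.115347.
Continuity correction 1/(2n) = 1/202 = 0.004950.
Corrected numerator: |-0.115347| − 0.004950 = 0.110397.
SE₀ = √(0.65·0.35/101) = 0.047460.
z = −0.110397/0.047460 = -2.326.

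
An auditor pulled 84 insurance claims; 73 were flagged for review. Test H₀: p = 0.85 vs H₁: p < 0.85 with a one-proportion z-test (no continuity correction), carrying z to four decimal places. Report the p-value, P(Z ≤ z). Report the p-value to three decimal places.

p-value = 0.688

The sample proportion is 73/84 = 0.86905.
SE₀ = √(0.85·0.15/84) = 0.038960.
z = (p̂ − p₀)/SE = (73/84 − 0.85)/0.038960 ≈ 0.4889.
From the standard normal, P(Z ≤ z) = 0.688.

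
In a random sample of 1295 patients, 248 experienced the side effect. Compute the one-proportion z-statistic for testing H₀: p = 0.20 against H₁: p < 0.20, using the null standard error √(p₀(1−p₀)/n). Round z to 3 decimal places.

z = -0.764

The sample proportion is 248/1295 = 0.19151.
SE₀ = √(0.20·0.80/1295) = 0.011115.
z = (p̂ − p₀)/SE = (0.19151 − 0.20)/0.011115 = -0.764.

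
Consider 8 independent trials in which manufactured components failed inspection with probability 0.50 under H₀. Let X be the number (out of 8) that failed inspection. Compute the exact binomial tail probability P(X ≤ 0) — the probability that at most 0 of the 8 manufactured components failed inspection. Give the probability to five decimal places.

P = 0.00391

X ~ Binomial(n=8, p=0.50).
P(X ≤ 0) = C(8,0)·0.50^0·0.50^8.
= 0.003906 = 0.00391.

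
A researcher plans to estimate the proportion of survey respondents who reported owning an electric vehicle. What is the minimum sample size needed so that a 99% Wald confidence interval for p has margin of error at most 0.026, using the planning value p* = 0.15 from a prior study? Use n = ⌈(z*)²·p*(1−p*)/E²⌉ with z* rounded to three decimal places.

n = 1252

z* = 2.576 at the 99% level.
p*(1−p*) = 0.15·0.85 = 0.1275.
Required n before rounding: 6.635776 × 0.1275 / 0.026² = 1251.570.
Rounding up, n = 1252.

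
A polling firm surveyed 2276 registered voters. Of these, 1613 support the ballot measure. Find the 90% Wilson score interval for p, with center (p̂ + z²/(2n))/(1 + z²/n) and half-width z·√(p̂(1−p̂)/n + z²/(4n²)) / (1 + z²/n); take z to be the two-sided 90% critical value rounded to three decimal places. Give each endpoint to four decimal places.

(0.6928, 0.7241)

Here p̂ = 1613/2276 = 0.70870 and z = 1.645 (z² = 2.706025).
Denominator 1 + z²/n = 1 + 2.706025/2276 = 1.001189.
Center = (0.70870 + 0.000594)/1.001189 = 0.70845.
Radicand: p̂(1−p̂)/n + z²/(4n²) = 0.000090705 + 0.000000131 = 0.000090836.
Half-width = 1.645·√0.000090836/1.001189 = 0.01566.
CI: 0.70845 ± 0.01566 = (0.6928, 0.7241).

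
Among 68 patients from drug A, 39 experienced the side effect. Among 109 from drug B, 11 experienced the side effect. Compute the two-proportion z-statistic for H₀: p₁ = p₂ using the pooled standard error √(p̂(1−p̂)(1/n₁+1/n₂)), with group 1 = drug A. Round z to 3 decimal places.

z = 6.793

p̂₁ = 39/68 = 0.57353, p̂₂ = 11/109 = 0.10092.
Pooled p̂ = (39+11)/(68+109) = 50/177 = 0.28249.
SE = √[p̂(1−p̂)(1/n₁+1/n₂)] = √[0.28249·0.71751·(1/68+1/109)] ≈ 0.069572.
z = 0.47261/0.069572 = 6.793.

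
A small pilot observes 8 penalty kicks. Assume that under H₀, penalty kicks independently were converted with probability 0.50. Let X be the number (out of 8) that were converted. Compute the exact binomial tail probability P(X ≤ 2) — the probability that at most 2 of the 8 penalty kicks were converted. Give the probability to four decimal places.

P = 0.1445

X ~ Binomial(n=8, p=0.50).
P(X ≤ 2) = C(8,0)·0.50^0·0.50^8 + C(8,1)·0.50^1·0.50^7 + C(8,2)·0.50^2·0.50^6.
= 0.003906 + 0.031250 + 0.109375 = 0.1445.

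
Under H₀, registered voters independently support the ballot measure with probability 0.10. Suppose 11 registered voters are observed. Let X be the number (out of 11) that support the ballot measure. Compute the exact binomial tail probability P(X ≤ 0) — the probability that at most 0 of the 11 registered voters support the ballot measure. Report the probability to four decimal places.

X is binomial with n = 11 and p = 0.10.
P(X ≤ 0) = C(11,0)·0.10^0·0.90^11.
= 0.313811 = 0.3138.

P = 0.3138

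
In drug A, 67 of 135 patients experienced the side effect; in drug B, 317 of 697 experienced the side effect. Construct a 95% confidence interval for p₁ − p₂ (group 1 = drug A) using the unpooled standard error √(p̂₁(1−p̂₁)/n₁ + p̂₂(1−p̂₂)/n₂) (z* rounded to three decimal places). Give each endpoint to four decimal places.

p̂₁ = 67/135 = 0.49630, p̂₂ = 317/697 = 0.45481; p̂₁ − p̂₂ = 0.04149.
SE = √(0.001851750 + 0.000355750) = √0.002207500 = 0.046984.
The 95% critical value is z* = 1.960. Margin of error = 0.09209.
CI: 0.04149 ± 0.09209 = (-0.0506, 0.1336).

(-0.0506, 0.1336)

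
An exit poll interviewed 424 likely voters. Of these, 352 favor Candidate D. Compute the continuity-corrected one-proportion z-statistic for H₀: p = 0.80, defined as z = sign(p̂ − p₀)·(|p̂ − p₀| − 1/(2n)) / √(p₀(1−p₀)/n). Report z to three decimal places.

p̂ = 352/424 = 0.83019. p̂ − p₀ = 0.030189.
1/(2n) = 0.001179.
Corrected numerator: |0.030189| − 0.001179 = 0.029010.
SE₀ = √(0.80·0.20/424) = 0.019426.
z = +0.029010/0.019426 = 1.493.

z = 1.493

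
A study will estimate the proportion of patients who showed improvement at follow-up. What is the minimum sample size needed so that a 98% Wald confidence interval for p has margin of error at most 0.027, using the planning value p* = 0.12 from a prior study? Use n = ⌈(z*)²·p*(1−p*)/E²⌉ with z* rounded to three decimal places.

n = 784

For 98% confidence, z* = 2.326.
p*(1−p*) = 0.1056.
(z*)²·p*(1−p*)/E² = 5.410276·0.1056/0.000729 = 783.711.
⌈783.711⌉ = 784.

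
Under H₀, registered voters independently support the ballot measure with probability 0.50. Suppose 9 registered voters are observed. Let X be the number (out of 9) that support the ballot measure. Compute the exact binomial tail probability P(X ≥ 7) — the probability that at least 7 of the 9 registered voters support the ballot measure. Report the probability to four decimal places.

P = 0.0898

X is binomial with n = 9 and p = 0.50.
P(X ≥ 7) = C(9,7)·0.50^7·0.50^2 + C(9,8)·0.50^8·0.50^1 + C(9,9)·0.50^9·0.50^0.
= 0.070312 + 0.017578 + 0.001953 = 0.0898.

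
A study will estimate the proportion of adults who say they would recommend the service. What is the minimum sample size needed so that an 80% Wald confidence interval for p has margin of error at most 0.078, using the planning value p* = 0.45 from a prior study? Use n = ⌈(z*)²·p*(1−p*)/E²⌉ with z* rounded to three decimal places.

The 80% critical value is z* = 1.282.
p*(1−p*) = 0.45·0.55 = 0.2475.
Required n before rounding: 1.643524 × 0.2475 / 0.078² = 66.859.
⌈66.859⌉ = 67.

n = 67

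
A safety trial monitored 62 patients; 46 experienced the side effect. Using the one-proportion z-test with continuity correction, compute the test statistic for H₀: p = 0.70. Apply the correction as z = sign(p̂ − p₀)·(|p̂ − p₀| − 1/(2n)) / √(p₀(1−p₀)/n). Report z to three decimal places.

The sample proportion is 46/62 = 0.74194. p̂ − p₀ = 0.041935.
1/(2n) = 0.008065.
Corrected numerator: |0.041935| − 0.008065 = 0.033870.
Under H₀, SE = √(p₀(1−p₀)/n) = √(0.70·0.30/62) = √0.003387097 = 0.058199.
z = (+)0.033870/0.058199 = 0.582.

z = 0.582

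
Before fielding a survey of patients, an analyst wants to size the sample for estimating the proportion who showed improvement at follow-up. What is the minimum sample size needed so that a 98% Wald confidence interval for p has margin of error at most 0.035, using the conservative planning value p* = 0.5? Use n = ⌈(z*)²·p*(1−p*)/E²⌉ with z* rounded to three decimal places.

n = 1105

For 98% confidence, z* = 2.326.
p*(1−p*) = 0.50·0.50 = 0.2500.
(z*)²·p*(1−p*)/E² = 5.410276·0.2500/0.001225 = 1104.138.
⌈1104.138⌉ = 1105.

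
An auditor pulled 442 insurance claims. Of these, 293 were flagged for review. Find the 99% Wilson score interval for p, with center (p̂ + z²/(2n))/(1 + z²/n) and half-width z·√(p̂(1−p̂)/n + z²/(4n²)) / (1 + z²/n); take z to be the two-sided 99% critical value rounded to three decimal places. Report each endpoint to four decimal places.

p̂ = 293/442 = 0.66290; z = 2.576, so z² = 6.635776.
Denominator 1 + z²/n = 1 + 6.635776/442 = 1.015013.
Center = (0.66290 + 0.007507)/1.015013 = 0.66049.
Radicand: p̂(1−p̂)/n + z²/(4n²) = 0.000505577 + 0.000008492 = 0.000514069.
Half-width = 2.576·√0.000514069/1.015013 = 0.05754.
CI: 0.66049 ± 0.05754 = (0.6029, 0.7180).

(0.6029, 0.7180)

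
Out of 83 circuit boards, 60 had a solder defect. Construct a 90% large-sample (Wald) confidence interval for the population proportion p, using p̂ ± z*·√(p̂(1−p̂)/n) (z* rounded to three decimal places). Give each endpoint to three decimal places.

(0.642, 0.804)

Sample proportion p̂ = 60/83 = 0.72289.
Standard error of p̂: √(0.200319/83) = √0.002413486 = 0.049127.
z* = 1.645 at the 90% level.
Margin of error: 1.645 × 0.049127 = 0.08081.
CI: 0.72289 ± 0.08081 = (0.642, 0.804).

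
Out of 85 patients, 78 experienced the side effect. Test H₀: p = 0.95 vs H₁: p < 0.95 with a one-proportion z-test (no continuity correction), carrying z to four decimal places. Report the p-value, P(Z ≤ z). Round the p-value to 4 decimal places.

With x = 78 successes in n = 85, p̂ = 0.91765.
Under H₀, SE = √(p₀(1−p₀)/n) = √(0.95·0.05/85) = √0.000558824 = 0.023639.
z = (p̂ − p₀)/SE = (78/85 − 0.95)/0.023639 ≈ -1.3686.
p-value = P(Z ≤ z) with z = -1.3686 → 0.0856.

p-value = 0.0856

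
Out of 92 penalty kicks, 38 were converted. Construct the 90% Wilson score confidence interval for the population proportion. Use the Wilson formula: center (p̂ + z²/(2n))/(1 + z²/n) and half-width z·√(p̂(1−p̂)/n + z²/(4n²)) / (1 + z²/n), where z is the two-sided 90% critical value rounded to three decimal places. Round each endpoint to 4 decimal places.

(0.3323, 0.4988)

p̂ = 38/92 = 0.41304; z = 1.645, so z² = 2.706025.
Denominator 1 + z²/n = 1 + 2.706025/92 = 1.029413.
Adjusted center: (0.41304 + z²/(2n))/1.029413 = 0.41553.
Radicand: p̂(1−p̂)/n + z²/(4n²) = 0.002635202 + 0.000079927 = 0.002715129.
Half-width = 1.645·√0.002715129/1.029413 = 0.08327.
Interval: 0.41553 ± 0.08327 → (0.3323, 0.4988).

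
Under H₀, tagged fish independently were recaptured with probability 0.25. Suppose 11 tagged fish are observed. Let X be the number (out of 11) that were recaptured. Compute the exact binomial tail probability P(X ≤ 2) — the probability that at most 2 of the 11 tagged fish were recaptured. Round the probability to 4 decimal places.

X ~ Binomial(n=11, p=0.25).
P(X ≤ 2) = C(11,0)·0.25^0·0.75^11 + C(11,1)·0.25^1·0.75^10 + C(11,2)·0.25^2·0.75^9.
= 0.042235 + 0.154862 + 0.258104 = 0.4552.

P = 0.4552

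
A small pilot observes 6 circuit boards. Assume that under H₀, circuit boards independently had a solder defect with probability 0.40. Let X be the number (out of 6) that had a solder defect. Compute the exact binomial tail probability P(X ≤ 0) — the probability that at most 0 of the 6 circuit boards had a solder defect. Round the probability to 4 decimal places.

P = 0.0467

X ~ Binomial(n=6, p=0.40).
P(X ≤ 0) = C(6,0)·0.40^0·0.60^6.
= 0.046656 = 0.0467.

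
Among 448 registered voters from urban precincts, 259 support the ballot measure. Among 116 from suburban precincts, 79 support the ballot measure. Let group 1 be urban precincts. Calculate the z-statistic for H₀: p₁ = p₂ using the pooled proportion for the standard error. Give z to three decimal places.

Sample proportions: p̂₁ = 259/448 = 0.57812 and p̂₂ = 79/116 = 0.68103.
Pooling: p̂ = 338/564 = 0.59929.
Pooled SE = √[0.2401413·0.01085283] ≈ 0.051051.
z = (p̂₁ − p̂₂)/SE = (0.57812 − 0.68103)/0.051051 = -0.10291/0.051051 = -2.016.

z = -2.016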